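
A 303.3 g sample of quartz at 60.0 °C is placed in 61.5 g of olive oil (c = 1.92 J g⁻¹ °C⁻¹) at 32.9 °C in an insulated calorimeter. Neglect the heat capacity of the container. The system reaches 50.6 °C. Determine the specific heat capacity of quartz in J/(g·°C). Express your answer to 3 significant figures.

c = 0.733 J/(g·°C)

q_gained = (61.5 × 1.92) × (50.6 − 32.9) = 2090 J
q_lost = 303.3 × c × (60.0 − 50.6) = 2851.02 c
Set equal: c = 2090 / 2851.02 = 0.733 J/(g·°C)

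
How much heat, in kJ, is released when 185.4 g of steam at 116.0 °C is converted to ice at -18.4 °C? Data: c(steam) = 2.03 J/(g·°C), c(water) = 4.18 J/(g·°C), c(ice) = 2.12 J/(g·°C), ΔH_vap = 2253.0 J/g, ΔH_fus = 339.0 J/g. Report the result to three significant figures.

q = 571 kJ

q1 (cool steam 116.0→100 °C): 185.4 × 2.03 × 16.0 = 6022 J
q2 (condense at 100 °C): 185.4 × 2253.0 = 417706 J
q3 (cool water 100→0 °C): 185.4 × 4.18 × 100.0 = 77497 J
q4 (freeze at 0 °C): 185.4 × 339.0 = 62851 J
q5 (cool ice 0→-18.4 °C): 185.4 × 2.12 × 18.4 = 7232 J
Total: 6022 + 417706 + 77497 + 62851 + 7232 = 571308 J = 571 kJ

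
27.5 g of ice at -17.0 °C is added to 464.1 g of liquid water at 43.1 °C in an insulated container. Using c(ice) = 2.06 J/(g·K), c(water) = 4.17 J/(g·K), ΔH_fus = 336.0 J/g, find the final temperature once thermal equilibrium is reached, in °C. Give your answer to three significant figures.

T_f = 35.7 °C

Heat to bring ice to 0 °C and melt it: q₁ = 27.5×2.06×17.0 + 27.5×336.0 = 10203 J
Heat the water can supply cooling to 0 °C: 464.1×4.17×43.1 = 83411.3 J > q₁, so all ice melts.
Energy balance: 464.1×4.17×(43.1 − T) = 10203 + 27.5×4.17×(T − 0)
1935.297(43.1 − T) = 10203 + 114.675 T
83411.3 − 10203 = 2049.972 T
T = 73208.3 / 2049.972 = 35.71 °C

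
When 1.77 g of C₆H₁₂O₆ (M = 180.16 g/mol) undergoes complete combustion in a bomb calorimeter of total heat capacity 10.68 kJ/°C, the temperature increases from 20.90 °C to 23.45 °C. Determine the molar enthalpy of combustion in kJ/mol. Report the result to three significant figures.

ΔT = 23.45 − 20.90 = 2.55 °C
q_cal = C_cal × ΔT = 10.68 × 2.55 = 27.234 kJ
n = 1.77 / 180.16 = 0.009825 mol
q_rxn = −q_cal = -27.234 kJ
ΔH = -27.234 / 0.009825 = -2772 kJ/mol

ΔH = -2770 kJ/mol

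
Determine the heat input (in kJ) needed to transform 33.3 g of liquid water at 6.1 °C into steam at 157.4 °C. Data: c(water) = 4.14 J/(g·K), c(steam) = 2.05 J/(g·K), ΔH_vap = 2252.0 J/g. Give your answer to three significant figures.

q = 91.9 kJ

q1 (heat water 6.1→100.0 °C): 33.3 × 4.14 × 93.9 = 12945 J
q2 (vaporize at 100 °C): 33.3 × 2252.0 = 74992 J
q3 (heat steam 100.0→157.4 °C): 33.3 × 2.05 × 57.4 = 3918 J
Total: 12945 + 74992 + 3918 = 91855 J = 91.9 kJ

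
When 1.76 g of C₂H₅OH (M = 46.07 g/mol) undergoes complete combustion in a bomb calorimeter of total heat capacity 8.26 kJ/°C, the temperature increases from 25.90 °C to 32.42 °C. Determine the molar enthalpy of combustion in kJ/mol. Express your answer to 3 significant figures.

ΔT = 32.42 − 25.90 = 6.52 °C
q_cal = C_cal × ΔT = 8.26 × 6.52 = 53.8552 kJ
n = 1.76 / 46.07 = 0.03820 mol
q_rxn = −q_cal = -53.8552 kJ
ΔH = -53.8552 / 0.03820 = -1410 kJ/mol

ΔH = -1410 kJ/mol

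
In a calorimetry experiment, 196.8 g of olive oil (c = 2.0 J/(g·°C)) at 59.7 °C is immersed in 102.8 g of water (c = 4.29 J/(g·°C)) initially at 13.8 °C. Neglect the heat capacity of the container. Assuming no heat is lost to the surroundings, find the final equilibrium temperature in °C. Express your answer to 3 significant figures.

T_f = 35.4 °C

Heat lost by olive oil = heat gained by water.
(196.8)(2.0)(59.7 − T) = (102.8)(4.29)(T − 13.8)
393.6 (59.7 − T) = 441.012 (T − 13.8)
23498 − 393.6 T = 441.012 T − 6086.0
29584.0 = 834.612 T
T = 35.446 °C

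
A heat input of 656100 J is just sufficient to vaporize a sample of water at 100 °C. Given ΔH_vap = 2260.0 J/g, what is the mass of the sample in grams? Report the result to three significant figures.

m = q / ΔH_vap = 656100 J / 2260.0 J/g = 290 g

m = 290 g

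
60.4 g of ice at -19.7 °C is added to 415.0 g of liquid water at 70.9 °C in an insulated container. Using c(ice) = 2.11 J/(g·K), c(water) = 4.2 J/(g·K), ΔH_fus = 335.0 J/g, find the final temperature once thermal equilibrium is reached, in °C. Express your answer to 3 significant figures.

T_f = 50.5 °C

Heat to bring ice to 0 °C and melt it: q₁ = 60.4×2.11×19.7 + 60.4×335.0 = 22745 J
Heat the water can supply cooling to 0 °C: 415.0×4.2×70.9 = 123579 J > q₁, so all ice melts.
Energy balance: 415.0×4.2×(70.9 − T) = 22745 + 60.4×4.2×(T − 0)
1743(70.9 − T) = 22745 + 253.68 T
123579 − 22745 = 1996.68 T
T = 100834 / 1996.68 = 50.50 °C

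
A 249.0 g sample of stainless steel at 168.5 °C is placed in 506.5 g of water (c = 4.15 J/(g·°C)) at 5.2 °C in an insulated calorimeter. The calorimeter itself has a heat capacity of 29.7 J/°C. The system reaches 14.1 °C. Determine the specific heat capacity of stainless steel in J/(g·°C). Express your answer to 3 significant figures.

c = 0.493 J/(g·°C)

q_gained = (506.5 × 4.15 + 29.7) × (14.1 − 5.2) = 18970 J
q_lost = 249.0 × c × (168.5 − 14.1) = 38445.6 c
Set equal: c = 18970 / 38445.6 = 0.493 J/(g·°C)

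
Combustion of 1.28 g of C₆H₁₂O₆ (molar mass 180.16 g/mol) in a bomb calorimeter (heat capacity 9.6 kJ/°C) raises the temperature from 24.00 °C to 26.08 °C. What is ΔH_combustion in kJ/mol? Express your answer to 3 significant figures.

ΔT = 26.08 − 24.00 = 2.08 °C
q_cal = C_cal × ΔT = 9.6 × 2.08 = 19.968 kJ
n = 1.28 / 180.16 = 0.007105 mol
q_rxn = −q_cal = -19.968 kJ
ΔH = -19.968 / 0.007105 = -2810 kJ/mol

ΔH = -2810 kJ/mol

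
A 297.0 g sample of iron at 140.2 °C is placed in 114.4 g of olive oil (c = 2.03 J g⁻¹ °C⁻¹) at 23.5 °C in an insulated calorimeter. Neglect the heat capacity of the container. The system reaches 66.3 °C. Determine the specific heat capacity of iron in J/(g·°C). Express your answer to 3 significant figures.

c = 0.453 J/(g·°C)

q_gained = (114.4 × 2.03) × (66.3 − 23.5) = 9940 J
q_lost = 297.0 × c × (140.2 − 66.3) = 21948.3 c
Set equal: c = 9940 / 21948.3 = 0.453 J/(g·°C)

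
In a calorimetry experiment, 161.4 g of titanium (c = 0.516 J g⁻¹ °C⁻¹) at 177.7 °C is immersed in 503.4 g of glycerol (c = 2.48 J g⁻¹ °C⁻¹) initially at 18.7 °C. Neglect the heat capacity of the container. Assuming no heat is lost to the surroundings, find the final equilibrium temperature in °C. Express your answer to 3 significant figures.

Heat lost by titanium = heat gained by glycerol.
(161.4)(0.516)(177.7 − T) = (503.4)(2.48)(T − 18.7)
83.2824 (177.7 − T) = 1248.432 (T − 18.7)
14799 − 83.2824 T = 1248.432 T − 23346
38145 = 1331.7144 T
T = 28.64 °C

T_f = 28.6 °C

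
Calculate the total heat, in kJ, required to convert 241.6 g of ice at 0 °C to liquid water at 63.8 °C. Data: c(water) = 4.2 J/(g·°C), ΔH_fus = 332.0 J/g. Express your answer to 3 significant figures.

q1 (melt at 0 °C): 241.6 × 332.0 = 80211 J
q2 (heat water 0.0→63.8 °C): 241.6 × 4.2 × 63.8 = 64739 J
Total: 80211 + 64739 = 144950 J = 145 kJ

q = 145 kJ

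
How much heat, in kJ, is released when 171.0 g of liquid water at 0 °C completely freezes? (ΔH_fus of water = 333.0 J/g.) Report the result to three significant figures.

q = m × ΔH_fus = 171.0 × 333.0 = 56940 J = 56.9 kJ

q = 56.9 kJ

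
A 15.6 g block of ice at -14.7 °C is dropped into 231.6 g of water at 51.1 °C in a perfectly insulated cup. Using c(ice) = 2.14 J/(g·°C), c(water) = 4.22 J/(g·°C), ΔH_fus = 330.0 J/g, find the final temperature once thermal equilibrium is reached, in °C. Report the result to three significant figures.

T_f = 42.5 °C

Heat to bring ice to 0 °C and melt it: q₁ = 15.6×2.14×14.7 + 15.6×330.0 = 5638.7 J
Heat the water can supply cooling to 0 °C: 231.6×4.22×51.1 = 49942.7 J > q₁, so all ice melts.
Energy balance: 231.6×4.22×(51.1 − T) = 5638.7 + 15.6×4.22×(T − 0)
977.352(51.1 − T) = 5638.7 + 65.832 T
49942.7 − 5638.7 = 1043.184 T
T = 44304.0 / 1043.184 = 42.47 °C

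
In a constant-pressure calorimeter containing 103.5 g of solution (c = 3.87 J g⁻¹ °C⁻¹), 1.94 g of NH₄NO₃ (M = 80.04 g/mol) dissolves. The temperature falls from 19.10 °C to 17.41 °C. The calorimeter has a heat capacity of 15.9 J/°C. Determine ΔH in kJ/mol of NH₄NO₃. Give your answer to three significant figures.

|ΔT| = |17.41 − 19.10| = 1.69 °C
|q_surr| = (103.5 × 3.87 + 15.9) × 1.69 = 416.445 × 1.69 = 703.8 J
n(NH₄NO₃) = 1.94 / 80.04 = 0.02424 mol
Temperature fell, so q_rxn = +|q_surr| = 0.7038 kJ
ΔH = q_rxn / n = 29.03 kJ/mol

ΔH = 29.0 kJ/mol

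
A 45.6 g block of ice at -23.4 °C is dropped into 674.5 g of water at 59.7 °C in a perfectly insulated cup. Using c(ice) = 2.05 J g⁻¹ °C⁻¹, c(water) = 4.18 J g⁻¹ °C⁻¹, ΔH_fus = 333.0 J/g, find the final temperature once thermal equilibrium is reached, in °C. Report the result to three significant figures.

Heat to bring ice to 0 °C and melt it: q₁ = 45.6×2.05×23.4 + 45.6×333.0 = 17372 J
Heat the water can supply cooling to 0 °C: 674.5×4.18×59.7 = 168319 J > q₁, so all ice melts.
Energy balance: 674.5×4.18×(59.7 − T) = 17372 + 45.6×4.18×(T − 0)
2819.41(59.7 − T) = 17372 + 190.608 T
168319 − 17372 = 3010.018 T
T = 150947 / 3010.018 = 50.148 °C

T_f = 50.1 °C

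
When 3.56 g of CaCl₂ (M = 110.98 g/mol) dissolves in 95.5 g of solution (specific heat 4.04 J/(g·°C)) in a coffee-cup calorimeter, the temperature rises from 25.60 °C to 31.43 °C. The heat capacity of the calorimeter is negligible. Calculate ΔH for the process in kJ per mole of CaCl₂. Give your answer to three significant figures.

ΔH = -70.1 kJ/mol

|ΔT| = |31.43 − 25.60| = 5.83 °C
|q_surr| = (95.5 × 4.04) × 5.83 = 385.82 × 5.83 = 2249 J
n(CaCl₂) = 3.56 / 110.98 = 0.03208 mol
Temperature rose, so q_rxn = −|q_surr| = -2.249 kJ
ΔH = q_rxn / n = -70.11 kJ/mol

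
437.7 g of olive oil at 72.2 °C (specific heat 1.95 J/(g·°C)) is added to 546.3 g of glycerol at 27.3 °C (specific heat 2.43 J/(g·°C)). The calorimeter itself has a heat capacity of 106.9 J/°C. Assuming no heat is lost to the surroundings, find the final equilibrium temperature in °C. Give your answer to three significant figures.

T_f = 44.1 °C

Heat lost by olive oil = heat gained by glycerol + calorimeter.
(437.7)(1.95)(72.2 − T) = [(546.3)(2.43) + 106.9](T − 27.3)
853.515 (72.2 − T) = 1434.409 (T − 27.3)
61623.8 − 853.515 T = 1434.409 T − 39159.4
100783.2 = 2287.924 T
T = 44.05 °C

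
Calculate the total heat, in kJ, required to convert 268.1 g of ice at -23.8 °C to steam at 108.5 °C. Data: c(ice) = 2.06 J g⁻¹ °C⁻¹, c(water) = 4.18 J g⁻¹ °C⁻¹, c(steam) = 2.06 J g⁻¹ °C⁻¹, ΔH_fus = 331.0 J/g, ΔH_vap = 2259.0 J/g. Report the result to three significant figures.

q1 (heat ice -23.8→0.0 °C): 268.1 × 2.06 × 23.8 = 13144 J
q2 (melt at 0 °C): 268.1 × 331.0 = 88741 J
q3 (heat water 0.0→100.0 °C): 268.1 × 4.18 × 100.0 = 112066 J
q4 (vaporize at 100 °C): 268.1 × 2259.0 = 605638 J
q5 (heat steam 100.0→108.5 °C): 268.1 × 2.06 × 8.5 = 4694 J
Total: 13144 + 88741 + 112066 + 605638 + 4694 = 824283 J = 824 kJ

q = 824 kJ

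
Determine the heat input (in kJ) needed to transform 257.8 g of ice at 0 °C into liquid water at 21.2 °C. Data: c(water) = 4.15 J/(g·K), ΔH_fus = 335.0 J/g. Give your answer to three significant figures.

q = 109 kJ

q1 (melt at 0 °C): 257.8 × 335.0 = 86363 J
q2 (heat water 0.0→21.2 °C): 257.8 × 4.15 × 21.2 = 22681 J
Total: 86363 + 22681 = 109044 J = 109 kJ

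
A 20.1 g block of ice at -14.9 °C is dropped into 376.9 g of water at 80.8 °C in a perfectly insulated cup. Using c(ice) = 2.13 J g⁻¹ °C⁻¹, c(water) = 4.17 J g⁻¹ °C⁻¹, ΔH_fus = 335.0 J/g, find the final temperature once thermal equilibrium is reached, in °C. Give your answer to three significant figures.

T_f = 72.3 °C

Heat to bring ice to 0 °C and melt it: q₁ = 20.1×2.13×14.9 + 20.1×335.0 = 7371.4 J
Heat the water can supply cooling to 0 °C: 376.9×4.17×80.8 = 126991 J > q₁, so all ice melts.
Energy balance: 376.9×4.17×(80.8 − T) = 7371.4 + 20.1×4.17×(T − 0)
1571.673(80.8 − T) = 7371.4 + 83.817 T
126991 − 7371.4 = 1655.490 T
T = 119619.6 / 1655.490 = 72.26 °C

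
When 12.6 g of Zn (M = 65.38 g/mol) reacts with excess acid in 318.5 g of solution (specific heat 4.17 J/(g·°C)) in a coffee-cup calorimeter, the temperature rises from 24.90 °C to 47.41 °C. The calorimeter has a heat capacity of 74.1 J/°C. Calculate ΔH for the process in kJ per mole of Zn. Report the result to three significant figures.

ΔH = -164 kJ/mol

|ΔT| = |47.41 − 24.90| = 22.51 °C
|q_surr| = (318.5 × 4.17 + 74.1) × 22.51 = 1402.245 × 22.51 = 31560 J
n(Zn) = 12.6 / 65.38 = 0.1927 mol
Temperature rose, so q_rxn = −|q_surr| = -31.56 kJ
ΔH = q_rxn / n = -163.8 kJ/mol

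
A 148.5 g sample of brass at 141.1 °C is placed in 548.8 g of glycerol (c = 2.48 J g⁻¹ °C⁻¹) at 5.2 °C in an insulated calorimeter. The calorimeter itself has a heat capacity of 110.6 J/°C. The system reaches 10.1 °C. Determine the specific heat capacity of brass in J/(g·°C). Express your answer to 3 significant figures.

q_gained = (548.8 × 2.48 + 110.6) × (10.1 − 5.2) = 7211 J
q_lost = 148.5 × c × (141.1 − 10.1) = 19453.5 c
Set equal: c = 7211 / 19453.5 = 0.371 J/(g·°C)

c = 0.371 J/(g·°C)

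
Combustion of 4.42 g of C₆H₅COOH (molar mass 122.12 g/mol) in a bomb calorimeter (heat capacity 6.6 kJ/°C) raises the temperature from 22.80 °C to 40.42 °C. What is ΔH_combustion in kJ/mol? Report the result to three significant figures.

ΔH = -3210 kJ/mol

ΔT = 40.42 − 22.80 = 17.62 °C
q_cal = C_cal × ΔT = 6.6 × 17.62 = 116.292 kJ
n = 4.42 / 122.12 = 0.03619 mol
q_rxn = −q_cal = -116.292 kJ
ΔH = -116.292 / 0.03619 = -3213 kJ/mol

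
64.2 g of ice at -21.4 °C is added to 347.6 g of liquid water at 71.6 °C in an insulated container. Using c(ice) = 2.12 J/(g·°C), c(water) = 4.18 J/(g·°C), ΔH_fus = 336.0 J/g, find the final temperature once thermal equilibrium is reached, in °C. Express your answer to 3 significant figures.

T_f = 46.2 °C

Heat to bring ice to 0 °C and melt it: q₁ = 64.2×2.12×21.4 + 64.2×336.0 = 24484 J
Heat the water can supply cooling to 0 °C: 347.6×4.18×71.6 = 104033 J > q₁, so all ice melts.
Energy balance: 347.6×4.18×(71.6 − T) = 24484 + 64.2×4.18×(T − 0)
1452.968(71.6 − T) = 24484 + 268.356 T
104033 − 24484 = 1721.324 T
T = 79549 / 1721.324 = 46.21 °C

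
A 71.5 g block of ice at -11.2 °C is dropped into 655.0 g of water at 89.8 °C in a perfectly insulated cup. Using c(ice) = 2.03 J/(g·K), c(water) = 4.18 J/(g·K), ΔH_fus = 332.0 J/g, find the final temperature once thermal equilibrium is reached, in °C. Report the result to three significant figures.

T_f = 72.6 °C

Heat to bring ice to 0 °C and melt it: q₁ = 71.5×2.03×11.2 + 71.5×332.0 = 25364 J
Heat the water can supply cooling to 0 °C: 655.0×4.18×89.8 = 245863 J > q₁, so all ice melts.
Energy balance: 655.0×4.18×(89.8 − T) = 25364 + 71.5×4.18×(T − 0)
2737.9(89.8 − T) = 25364 + 298.87 T
245863 − 25364 = 3036.77 T
T = 220499 / 3036.77 = 72.61 °C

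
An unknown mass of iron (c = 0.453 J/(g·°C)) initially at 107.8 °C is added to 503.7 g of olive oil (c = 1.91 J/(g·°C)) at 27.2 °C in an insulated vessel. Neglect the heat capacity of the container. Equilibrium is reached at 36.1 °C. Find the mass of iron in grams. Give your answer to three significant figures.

q_gained = (503.7 × 1.91) × (36.1 − 27.2) = 8562 J
q_lost = m × 0.453 × (107.8 − 36.1) = 32.4801 m
m = 8562 / 32.4801 = 264 g

m = 264 g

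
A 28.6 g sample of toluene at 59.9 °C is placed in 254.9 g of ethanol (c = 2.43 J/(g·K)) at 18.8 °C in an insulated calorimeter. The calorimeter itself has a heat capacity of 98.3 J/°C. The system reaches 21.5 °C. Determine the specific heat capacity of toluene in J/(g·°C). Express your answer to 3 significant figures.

c = 1.76 J/(g·°C)

q_gained = (254.9 × 2.43 + 98.3) × (21.5 − 18.8) = 1938 J
q_lost = 28.6 × c × (59.9 − 21.5) = 1098.24 c
Set equal: c = 1938 / 1098.24 = 1.76 J/(g·°C)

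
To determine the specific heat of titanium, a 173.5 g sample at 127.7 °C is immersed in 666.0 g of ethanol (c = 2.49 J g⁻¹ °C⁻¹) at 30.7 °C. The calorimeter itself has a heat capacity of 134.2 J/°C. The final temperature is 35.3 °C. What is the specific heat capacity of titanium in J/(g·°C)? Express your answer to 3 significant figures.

c = 0.514 J/(g·°C)

q_gained = (666.0 × 2.49 + 134.2) × (35.3 − 30.7) = 8246 J
q_lost = 173.5 × c × (127.7 − 35.3) = 16031.4 c
Set equal: c = 8246 / 16031.4 = 0.514 J/(g·°C)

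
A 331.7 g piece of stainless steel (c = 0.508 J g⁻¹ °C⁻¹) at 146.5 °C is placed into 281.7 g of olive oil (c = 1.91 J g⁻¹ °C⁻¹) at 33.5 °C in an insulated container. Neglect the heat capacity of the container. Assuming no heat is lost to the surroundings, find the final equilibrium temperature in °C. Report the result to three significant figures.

T_f = 60.4 °C

Heat lost by stainless steel = heat gained by olive oil.
(331.7)(0.508)(146.5 − T) = (281.7)(1.91)(T − 33.5)
168.5036 (146.5 − T) = 538.047 (T − 33.5)
24685.8 − 168.5036 T = 538.047 T − 18024.6
42710.4 = 706.5506 T
T = 60.449 °C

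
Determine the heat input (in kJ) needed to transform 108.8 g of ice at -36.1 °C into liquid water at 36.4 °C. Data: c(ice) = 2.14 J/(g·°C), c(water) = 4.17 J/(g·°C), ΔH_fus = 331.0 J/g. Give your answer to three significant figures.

q1 (heat ice -36.1→0.0 °C): 108.8 × 2.14 × 36.1 = 8405 J
q2 (melt at 0 °C): 108.8 × 331.0 = 36013 J
q3 (heat water 0.0→36.4 °C): 108.8 × 4.17 × 36.4 = 16515 J
Total: 8405 + 36013 + 16515 = 60933 J = 60.9 kJ

q = 60.9 kJ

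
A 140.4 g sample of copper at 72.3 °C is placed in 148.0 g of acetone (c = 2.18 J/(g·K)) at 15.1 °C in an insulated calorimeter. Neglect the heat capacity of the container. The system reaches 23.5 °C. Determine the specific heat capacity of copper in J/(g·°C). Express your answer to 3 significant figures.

q_gained = (148.0 × 2.18) × (23.5 − 15.1) = 2710 J
q_lost = 140.4 × c × (72.3 − 23.5) = 6851.52 c
Set equal: c = 2710 / 6851.52 = 0.396 J/(g·°C)

c = 0.396 J/(g·°C)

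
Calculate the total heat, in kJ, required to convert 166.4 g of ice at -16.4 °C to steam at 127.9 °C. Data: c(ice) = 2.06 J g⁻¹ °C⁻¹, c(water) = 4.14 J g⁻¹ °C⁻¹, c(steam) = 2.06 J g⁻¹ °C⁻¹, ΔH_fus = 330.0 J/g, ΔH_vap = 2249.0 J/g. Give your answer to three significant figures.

q1 (heat ice -16.4→0.0 °C): 166.4 × 2.06 × 16.4 = 5622 J
q2 (melt at 0 °C): 166.4 × 330.0 = 54912 J
q3 (heat water 0.0→100.0 °C): 166.4 × 4.14 × 100.0 = 68890 J
q4 (vaporize at 100 °C): 166.4 × 2249.0 = 374234 J
q5 (heat steam 100.0→127.9 °C): 166.4 × 2.06 × 27.9 = 9564 J
Total: 5622 + 54912 + 68890 + 374234 + 9564 = 513222 J = 513 kJ

q = 513 kJ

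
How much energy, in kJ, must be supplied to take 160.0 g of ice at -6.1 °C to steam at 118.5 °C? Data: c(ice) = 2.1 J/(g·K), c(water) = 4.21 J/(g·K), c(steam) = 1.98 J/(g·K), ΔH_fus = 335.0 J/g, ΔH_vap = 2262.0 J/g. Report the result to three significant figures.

q1 (heat ice -6.1→0.0 °C): 160.0 × 2.1 × 6.1 = 2050 J
q2 (melt at 0 °C): 160.0 × 335.0 = 53600 J
q3 (heat water 0.0→100.0 °C): 160.0 × 4.21 × 100.0 = 67360 J
q4 (vaporize at 100 °C): 160.0 × 2262.0 = 361920 J
q5 (heat steam 100.0→118.5 °C): 160.0 × 1.98 × 18.5 = 5861 J
Total: 2050 + 53600 + 67360 + 361920 + 5861 = 490791 J = 491 kJ

q = 491 kJ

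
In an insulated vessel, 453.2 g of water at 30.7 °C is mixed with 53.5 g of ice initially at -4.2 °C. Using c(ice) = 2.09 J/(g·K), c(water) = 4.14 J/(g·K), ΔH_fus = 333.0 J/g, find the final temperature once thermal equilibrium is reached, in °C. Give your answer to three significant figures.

T_f = 18.7 °C

Heat to bring ice to 0 °C and melt it: q₁ = 53.5×2.09×4.2 + 53.5×333.0 = 18285 J
Heat the water can supply cooling to 0 °C: 453.2×4.14×30.7 = 57600.8 J > q₁, so all ice melts.
Energy balance: 453.2×4.14×(30.7 − T) = 18285 + 53.5×4.14×(T − 0)
1876.248(30.7 − T) = 18285 + 221.49 T
57600.8 − 18285 = 2097.738 T
T = 39315.8 / 2097.738 = 18.74 °C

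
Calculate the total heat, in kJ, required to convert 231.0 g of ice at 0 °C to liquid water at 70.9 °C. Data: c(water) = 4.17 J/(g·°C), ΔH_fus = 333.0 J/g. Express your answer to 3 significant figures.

q1 (melt at 0 °C): 231.0 × 333.0 = 76923 J
q2 (heat water 0.0→70.9 °C): 231.0 × 4.17 × 70.9 = 68296 J
Total: 76923 + 68296 = 145219 J = 145 kJ

q = 145 kJ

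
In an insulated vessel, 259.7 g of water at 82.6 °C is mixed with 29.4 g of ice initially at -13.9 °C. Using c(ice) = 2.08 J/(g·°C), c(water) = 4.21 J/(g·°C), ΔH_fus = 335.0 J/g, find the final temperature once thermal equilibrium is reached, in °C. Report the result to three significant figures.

Heat to bring ice to 0 °C and melt it: q₁ = 29.4×2.08×13.9 + 29.4×335.0 = 10699 J
Heat the water can supply cooling to 0 °C: 259.7×4.21×82.6 = 90309.6 J > q₁, so all ice melts.
Energy balance: 259.7×4.21×(82.6 − T) = 10699 + 29.4×4.21×(T − 0)
1093.337(82.6 − T) = 10699 + 123.774 T
90309.6 − 10699 = 1217.111 T
T = 79610.6 / 1217.111 = 65.41 °C

T_f = 65.4 °C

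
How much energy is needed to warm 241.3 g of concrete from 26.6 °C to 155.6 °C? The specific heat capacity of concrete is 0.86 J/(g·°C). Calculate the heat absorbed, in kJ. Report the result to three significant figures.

q = m c ΔT = 241.3 × 0.86 × (155.6 − 26.6)
q = 241.3 × 0.86 × 129.0 = 26770 J = 26.8 kJ

q = 26.8 kJ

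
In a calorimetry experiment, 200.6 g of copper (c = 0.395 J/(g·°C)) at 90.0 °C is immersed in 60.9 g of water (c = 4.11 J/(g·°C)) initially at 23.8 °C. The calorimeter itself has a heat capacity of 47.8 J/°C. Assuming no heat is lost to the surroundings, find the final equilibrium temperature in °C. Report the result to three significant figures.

Heat lost by copper = heat gained by water + calorimeter.
(200.6)(0.395)(90.0 − T) = [(60.9)(4.11) + 47.8](T − 23.8)
79.237 (90.0 − T) = 298.099 (T − 23.8)
7131.3 − 79.237 T = 298.099 T − 7094.8
14226.1 = 377.336 T
T = 37.70 °C

T_f = 37.7 °C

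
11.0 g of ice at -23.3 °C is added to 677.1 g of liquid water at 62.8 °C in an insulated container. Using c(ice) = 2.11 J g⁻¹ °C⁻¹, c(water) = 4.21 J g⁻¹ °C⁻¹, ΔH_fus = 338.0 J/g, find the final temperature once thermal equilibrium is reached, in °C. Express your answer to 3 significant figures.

Heat to bring ice to 0 °C and melt it: q₁ = 11.0×2.11×23.3 + 11.0×338.0 = 4258.8 J
Heat the water can supply cooling to 0 °C: 677.1×4.21×62.8 = 179017 J > q₁, so all ice melts.
Energy balance: 677.1×4.21×(62.8 − T) = 4258.8 + 11.0×4.21×(T − 0)
2850.591(62.8 − T) = 4258.8 + 46.31 T
179017 − 4258.8 = 2896.901 T
T = 174758.2 / 2896.901 = 60.33 °C

T_f = 60.3 °C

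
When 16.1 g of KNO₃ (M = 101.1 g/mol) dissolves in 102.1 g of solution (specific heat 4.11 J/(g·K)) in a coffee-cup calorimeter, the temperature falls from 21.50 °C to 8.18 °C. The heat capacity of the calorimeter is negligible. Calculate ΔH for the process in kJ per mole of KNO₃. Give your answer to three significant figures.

ΔH = 35.1 kJ/mol

|ΔT| = |8.18 − 21.50| = 13.32 °C
|q_surr| = (102.1 × 4.11) × 13.32 = 419.631 × 13.32 = 5589 J
n(KNO₃) = 16.1 / 101.1 = 0.1592 mol
Temperature fell, so q_rxn = +|q_surr| = 5.589 kJ
ΔH = q_rxn / n = 35.11 kJ/mol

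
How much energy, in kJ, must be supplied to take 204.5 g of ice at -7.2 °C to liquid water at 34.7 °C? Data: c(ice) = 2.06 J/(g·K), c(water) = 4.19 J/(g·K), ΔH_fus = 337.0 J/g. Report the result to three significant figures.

q = 102 kJ

q1 (heat ice -7.2→0.0 °C): 204.5 × 2.06 × 7.2 = 3033 J
q2 (melt at 0 °C): 204.5 × 337.0 = 68917 J
q3 (heat water 0.0→34.7 °C): 204.5 × 4.19 × 34.7 = 29733 J
Total: 3033 + 68917 + 29733 = 101683 J = 102 kJ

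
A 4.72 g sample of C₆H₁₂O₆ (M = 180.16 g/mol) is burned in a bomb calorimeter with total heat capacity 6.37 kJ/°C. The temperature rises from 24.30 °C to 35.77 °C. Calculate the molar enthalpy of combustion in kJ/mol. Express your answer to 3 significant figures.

ΔH = -2790 kJ/mol

ΔT = 35.77 − 24.30 = 11.47 °C
q_cal = C_cal × ΔT = 6.37 × 11.47 = 73.0639 kJ
n = 4.72 / 180.16 = 0.02620 mol
q_rxn = −q_cal = -73.0639 kJ
ΔH = -73.0639 / 0.02620 = -2789 kJ/mol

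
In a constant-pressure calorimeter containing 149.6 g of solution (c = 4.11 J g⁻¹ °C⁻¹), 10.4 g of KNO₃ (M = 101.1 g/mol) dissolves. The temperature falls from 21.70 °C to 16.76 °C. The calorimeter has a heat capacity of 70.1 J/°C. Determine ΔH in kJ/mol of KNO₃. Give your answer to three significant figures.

ΔH = 32.9 kJ/mol

|ΔT| = |16.76 − 21.70| = 4.94 °C
|q_surr| = (149.6 × 4.11 + 70.1) × 4.94 = 684.956 × 4.94 = 3384 J
n(KNO₃) = 10.4 / 101.1 = 0.1029 mol
Temperature fell, so q_rxn = +|q_surr| = 3.384 kJ
ΔH = q_rxn / n = 32.89 kJ/mol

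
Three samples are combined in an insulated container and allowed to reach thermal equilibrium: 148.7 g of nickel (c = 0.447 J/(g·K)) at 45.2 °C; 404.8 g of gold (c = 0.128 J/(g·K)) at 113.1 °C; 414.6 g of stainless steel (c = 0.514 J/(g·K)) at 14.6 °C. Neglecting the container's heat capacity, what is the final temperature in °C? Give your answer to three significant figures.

T_f = 36.1 °C

Σ mᵢcᵢ(T − Tᵢ) = 0  ⇒  T = Σ mᵢcᵢTᵢ / Σ mᵢcᵢ
Σ mᵢcᵢ = 148.7×0.447 + 404.8×0.128 + 414.6×0.514 = 331.3877
Σ mᵢcᵢTᵢ = 66.4689×45.2 + 51.8144×113.1 + 213.1044×14.6 = 11976
T = 11976 / 331.3877 = 36.14 °C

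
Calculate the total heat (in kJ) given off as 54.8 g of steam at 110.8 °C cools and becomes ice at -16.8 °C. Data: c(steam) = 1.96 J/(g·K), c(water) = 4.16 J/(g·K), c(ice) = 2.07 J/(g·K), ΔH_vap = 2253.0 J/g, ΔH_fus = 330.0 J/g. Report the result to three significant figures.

q = 167 kJ

q1 (cool steam 110.8→100 °C): 54.8 × 1.96 × 10.8 = 1160 J
q2 (condense at 100 °C): 54.8 × 2253.0 = 123464 J
q3 (cool water 100→0 °C): 54.8 × 4.16 × 100.0 = 22797 J
q4 (freeze at 0 °C): 54.8 × 330.0 = 18084 J
q5 (cool ice 0→-16.8 °C): 54.8 × 2.07 × 16.8 = 1906 J
Total: 1160 + 123464 + 22797 + 18084 + 1906 = 167411 J = 167 kJ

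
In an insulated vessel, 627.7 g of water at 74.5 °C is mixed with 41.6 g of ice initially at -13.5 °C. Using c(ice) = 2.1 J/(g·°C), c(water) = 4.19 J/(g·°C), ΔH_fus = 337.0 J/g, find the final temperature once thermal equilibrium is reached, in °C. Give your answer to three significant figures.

Heat to bring ice to 0 °C and melt it: q₁ = 41.6×2.1×13.5 + 41.6×337.0 = 15199 J
Heat the water can supply cooling to 0 °C: 627.7×4.19×74.5 = 195940 J > q₁, so all ice melts.
Energy balance: 627.7×4.19×(74.5 − T) = 15199 + 41.6×4.19×(T − 0)
2630.063(74.5 − T) = 15199 + 174.304 T
195940 − 15199 = 2804.367 T
T = 180741 / 2804.367 = 64.4498 °C

T_f = 64.4 °C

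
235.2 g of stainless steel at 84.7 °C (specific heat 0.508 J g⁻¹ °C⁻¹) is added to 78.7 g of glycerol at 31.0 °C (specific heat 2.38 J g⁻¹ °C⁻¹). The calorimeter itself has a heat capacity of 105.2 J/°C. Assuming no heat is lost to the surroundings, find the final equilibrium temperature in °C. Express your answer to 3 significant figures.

T_f = 46.6 °C

Heat lost by stainless steel = heat gained by glycerol + calorimeter.
(235.2)(0.508)(84.7 − T) = [(78.7)(2.38) + 105.2](T − 31.0)
119.4816 (84.7 − T) = 292.506 (T − 31.0)
10120 − 119.4816 T = 292.506 T − 9067.7
19187.7 = 411.9876 T
T = 46.57 °C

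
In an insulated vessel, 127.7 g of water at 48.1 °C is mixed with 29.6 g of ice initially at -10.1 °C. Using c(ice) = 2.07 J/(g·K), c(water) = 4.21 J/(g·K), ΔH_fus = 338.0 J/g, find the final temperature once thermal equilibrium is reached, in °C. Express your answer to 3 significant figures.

Heat to bring ice to 0 °C and melt it: q₁ = 29.6×2.07×10.1 + 29.6×338.0 = 10624 J
Heat the water can supply cooling to 0 °C: 127.7×4.21×48.1 = 25859.4 J > q₁, so all ice melts.
Energy balance: 127.7×4.21×(48.1 − T) = 10624 + 29.6×4.21×(T − 0)
537.617(48.1 − T) = 10624 + 124.616 T
25859.4 − 10624 = 662.233 T
T = 15235.4 / 662.233 = 23.01 °C

T_f = 23.0 °C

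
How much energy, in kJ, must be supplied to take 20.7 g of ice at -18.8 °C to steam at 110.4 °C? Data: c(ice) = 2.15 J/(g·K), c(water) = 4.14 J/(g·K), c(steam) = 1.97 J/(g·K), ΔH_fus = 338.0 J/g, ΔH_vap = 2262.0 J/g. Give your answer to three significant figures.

q1 (heat ice -18.8→0.0 °C): 20.7 × 2.15 × 18.8 = 837 J
q2 (melt at 0 °C): 20.7 × 338.0 = 6997 J
q3 (heat water 0.0→100.0 °C): 20.7 × 4.14 × 100.0 = 8570 J
q4 (vaporize at 100 °C): 20.7 × 2262.0 = 46823 J
q5 (heat steam 100.0→110.4 °C): 20.7 × 1.97 × 10.4 = 424 J
Total: 837 + 6997 + 8570 + 46823 + 424 = 63651 J = 63.7 kJ

q = 63.7 kJ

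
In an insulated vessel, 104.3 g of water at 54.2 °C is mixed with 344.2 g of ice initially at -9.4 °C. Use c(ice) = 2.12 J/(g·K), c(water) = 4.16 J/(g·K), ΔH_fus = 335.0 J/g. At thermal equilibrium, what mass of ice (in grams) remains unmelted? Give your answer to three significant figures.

Heat to warm all ice to 0 °C: 344.2×2.12×9.4 = 6859.2 J
Heat released by water cooling to 0 °C: 104.3×4.16×54.2 = 23517 J
23517 J < 6859.2 + 344.2×335.0 = 122166.2 J, so not all ice melts; final T = 0 °C.
Heat left for melting: 23517 − 6859.2 = 16657.8 J
Mass melted = 16657.8 / 335.0 = 49.72 g
Ice remaining = 344.2 − 49.72 = 294.48 g

m_ice remaining = 294 g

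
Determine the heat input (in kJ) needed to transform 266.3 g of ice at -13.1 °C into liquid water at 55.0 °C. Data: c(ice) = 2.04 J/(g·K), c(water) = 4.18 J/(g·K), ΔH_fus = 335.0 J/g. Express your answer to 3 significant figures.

q1 (heat ice -13.1→0.0 °C): 266.3 × 2.04 × 13.1 = 7117 J
q2 (melt at 0 °C): 266.3 × 335.0 = 89211 J
q3 (heat water 0.0→55.0 °C): 266.3 × 4.18 × 55.0 = 61222 J
Total: 7117 + 89211 + 61222 = 157550 J = 158 kJ

q = 158 kJ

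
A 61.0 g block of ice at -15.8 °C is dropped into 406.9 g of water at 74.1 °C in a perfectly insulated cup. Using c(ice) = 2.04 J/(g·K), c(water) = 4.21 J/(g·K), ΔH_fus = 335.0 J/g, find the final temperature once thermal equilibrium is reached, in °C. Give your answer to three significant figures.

T_f = 53.1 °C

Heat to bring ice to 0 °C and melt it: q₁ = 61.0×2.04×15.8 + 61.0×335.0 = 22401 J
Heat the water can supply cooling to 0 °C: 406.9×4.21×74.1 = 126937 J > q₁, so all ice melts.
Energy balance: 406.9×4.21×(74.1 − T) = 22401 + 61.0×4.21×(T − 0)
1713.049(74.1 − T) = 22401 + 256.81 T
126937 − 22401 = 1969.859 T
T = 104536 / 1969.859 = 53.07 °C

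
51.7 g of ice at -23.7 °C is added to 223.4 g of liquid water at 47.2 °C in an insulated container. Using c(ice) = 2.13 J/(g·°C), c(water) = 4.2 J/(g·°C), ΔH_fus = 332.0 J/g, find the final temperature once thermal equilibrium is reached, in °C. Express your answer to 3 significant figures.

Heat to bring ice to 0 °C and melt it: q₁ = 51.7×2.13×23.7 + 51.7×332.0 = 19774 J
Heat the water can supply cooling to 0 °C: 223.4×4.2×47.2 = 44286.8 J > q₁, so all ice melts.
Energy balance: 223.4×4.2×(47.2 − T) = 19774 + 51.7×4.2×(T − 0)
938.28(47.2 − T) = 19774 + 217.14 T
44286.8 − 19774 = 1155.42 T
T = 24512.8 / 1155.42 = 21.22 °C

T_f = 21.2 °C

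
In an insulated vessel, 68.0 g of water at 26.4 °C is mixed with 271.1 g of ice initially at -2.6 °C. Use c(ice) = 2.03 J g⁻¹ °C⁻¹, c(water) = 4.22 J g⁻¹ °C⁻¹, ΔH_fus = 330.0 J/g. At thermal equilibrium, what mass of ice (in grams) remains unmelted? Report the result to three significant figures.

m_ice remaining = 252 g

Heat to warm all ice to 0 °C: 271.1×2.03×2.6 = 1430.9 J
Heat released by water cooling to 0 °C: 68.0×4.22×26.4 = 7575.7 J
7575.7 J < 1430.9 + 271.1×330.0 = 90893.9 J, so not all ice melts; final T = 0 °C.
Heat left for melting: 7575.7 − 1430.9 = 6144.8 J
Mass melted = 6144.8 / 330.0 = 18.62 g
Ice remaining = 271.1 − 18.62 = 252.48 g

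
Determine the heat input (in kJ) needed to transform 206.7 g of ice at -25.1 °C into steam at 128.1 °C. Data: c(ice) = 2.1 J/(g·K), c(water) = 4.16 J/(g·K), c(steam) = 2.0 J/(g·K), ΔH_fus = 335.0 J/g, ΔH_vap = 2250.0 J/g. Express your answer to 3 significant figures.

q1 (heat ice -25.1→0.0 °C): 206.7 × 2.1 × 25.1 = 10895 J
q2 (melt at 0 °C): 206.7 × 335.0 = 69245 J
q3 (heat water 0.0→100.0 °C): 206.7 × 4.16 × 100.0 = 85987 J
q4 (vaporize at 100 °C): 206.7 × 2250.0 = 465075 J
q5 (heat steam 100.0→128.1 °C): 206.7 × 2.0 × 28.1 = 11617 J
Total: 10895 + 69245 + 85987 + 465075 + 11617 = 642819 J = 643 kJ

q = 643 kJ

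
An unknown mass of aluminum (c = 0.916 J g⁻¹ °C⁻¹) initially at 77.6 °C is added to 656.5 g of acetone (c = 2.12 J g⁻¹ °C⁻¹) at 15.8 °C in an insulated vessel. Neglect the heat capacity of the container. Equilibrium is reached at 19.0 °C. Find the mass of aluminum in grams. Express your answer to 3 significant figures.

m = 83.0 g

q_gained = (656.5 × 2.12) × (19.0 − 15.8) = 4454 J
q_lost = m × 0.916 × (77.6 − 19.0) = 53.6776 m
m = 4454 / 53.6776 = 83.0 g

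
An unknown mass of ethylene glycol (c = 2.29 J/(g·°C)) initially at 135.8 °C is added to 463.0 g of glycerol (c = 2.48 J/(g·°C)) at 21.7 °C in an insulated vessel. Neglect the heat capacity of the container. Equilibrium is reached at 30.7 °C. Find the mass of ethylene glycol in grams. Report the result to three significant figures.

q_gained = (463.0 × 2.48) × (30.7 − 21.7) = 10330 J
q_lost = m × 2.29 × (135.8 − 30.7) = 240.679 m
m = 10330 / 240.679 = 42.9 g

m = 42.9 g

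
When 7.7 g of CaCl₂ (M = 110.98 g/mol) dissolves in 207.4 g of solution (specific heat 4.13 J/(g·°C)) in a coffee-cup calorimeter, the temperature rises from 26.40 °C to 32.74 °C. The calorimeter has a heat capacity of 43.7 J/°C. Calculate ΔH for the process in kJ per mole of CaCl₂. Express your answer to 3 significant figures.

|ΔT| = |32.74 − 26.40| = 6.34 °C
|q_surr| = (207.4 × 4.13 + 43.7) × 6.34 = 900.262 × 6.34 = 5708 J
n(CaCl₂) = 7.7 / 110.98 = 0.06938 mol
Temperature rose, so q_rxn = −|q_surr| = -5.708 kJ
ΔH = q_rxn / n = -82.27 kJ/mol

ΔH = -82.3 kJ/mol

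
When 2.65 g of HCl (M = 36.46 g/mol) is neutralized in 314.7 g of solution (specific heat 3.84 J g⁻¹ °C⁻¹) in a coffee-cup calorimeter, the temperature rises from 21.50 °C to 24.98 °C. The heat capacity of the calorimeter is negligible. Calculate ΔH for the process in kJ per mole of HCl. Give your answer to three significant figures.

|ΔT| = |24.98 − 21.50| = 3.48 °C
|q_surr| = (314.7 × 3.84) × 3.48 = 1208.448 × 3.48 = 4205 J
n(HCl) = 2.65 / 36.46 = 0.07268 mol
Temperature rose, so q_rxn = −|q_surr| = -4.205 kJ
ΔH = q_rxn / n = -57.86 kJ/mol

ΔH = -57.9 kJ/mol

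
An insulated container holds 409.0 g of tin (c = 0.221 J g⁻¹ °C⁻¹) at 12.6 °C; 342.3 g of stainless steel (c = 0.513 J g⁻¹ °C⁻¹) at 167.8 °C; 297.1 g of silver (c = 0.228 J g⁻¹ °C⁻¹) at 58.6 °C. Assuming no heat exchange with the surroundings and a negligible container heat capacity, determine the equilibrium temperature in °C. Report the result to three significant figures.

Σ mᵢcᵢ(T − Tᵢ) = 0  ⇒  T = Σ mᵢcᵢTᵢ / Σ mᵢcᵢ
Σ mᵢcᵢ = 409.0×0.221 + 342.3×0.513 + 297.1×0.228 = 333.7277
Σ mᵢcᵢTᵢ = 90.389×12.6 + 175.5999×167.8 + 67.7388×58.6 = 34574
T = 34574 / 333.7277 = 103.6 °C

T_f = 104 °C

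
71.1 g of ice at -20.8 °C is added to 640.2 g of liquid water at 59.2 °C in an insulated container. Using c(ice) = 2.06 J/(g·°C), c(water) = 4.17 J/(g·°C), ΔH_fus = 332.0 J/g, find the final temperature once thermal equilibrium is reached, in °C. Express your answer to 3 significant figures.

Heat to bring ice to 0 °C and melt it: q₁ = 71.1×2.06×20.8 + 71.1×332.0 = 26652 J
Heat the water can supply cooling to 0 °C: 640.2×4.17×59.2 = 158042 J > q₁, so all ice melts.
Energy balance: 640.2×4.17×(59.2 − T) = 26652 + 71.1×4.17×(T − 0)
2669.634(59.2 − T) = 26652 + 296.487 T
158042 − 26652 = 2966.121 T
T = 131390 / 2966.121 = 44.30 °C

T_f = 44.3 °C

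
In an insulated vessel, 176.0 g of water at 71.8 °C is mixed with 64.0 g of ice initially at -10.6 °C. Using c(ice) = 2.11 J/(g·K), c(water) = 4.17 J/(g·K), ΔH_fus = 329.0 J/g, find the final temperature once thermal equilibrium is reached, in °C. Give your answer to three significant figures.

T_f = 30.2 °C

Heat to bring ice to 0 °C and melt it: q₁ = 64.0×2.11×10.6 + 64.0×329.0 = 22487 J
Heat the water can supply cooling to 0 °C: 176.0×4.17×71.8 = 52695.5 J > q₁, so all ice melts.
Energy balance: 176.0×4.17×(71.8 − T) = 22487 + 64.0×4.17×(T − 0)
733.92(71.8 − T) = 22487 + 266.88 T
52695.5 − 22487 = 1000.80 T
T = 30208.5 / 1000.80 = 30.18 °C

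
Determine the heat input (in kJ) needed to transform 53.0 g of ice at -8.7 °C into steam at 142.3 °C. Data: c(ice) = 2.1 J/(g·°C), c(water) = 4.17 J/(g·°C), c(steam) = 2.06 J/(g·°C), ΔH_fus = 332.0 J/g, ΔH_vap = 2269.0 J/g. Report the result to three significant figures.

q = 166 kJ

q1 (heat ice -8.7→0.0 °C): 53.0 × 2.1 × 8.7 = 968 J
q2 (melt at 0 °C): 53.0 × 332.0 = 17596 J
q3 (heat water 0.0→100.0 °C): 53.0 × 4.17 × 100.0 = 22101 J
q4 (vaporize at 100 °C): 53.0 × 2269.0 = 120257 J
q5 (heat steam 100.0→142.3 °C): 53.0 × 2.06 × 42.3 = 4618 J
Total: 968 + 17596 + 22101 + 120257 + 4618 = 165540 J = 166 kJ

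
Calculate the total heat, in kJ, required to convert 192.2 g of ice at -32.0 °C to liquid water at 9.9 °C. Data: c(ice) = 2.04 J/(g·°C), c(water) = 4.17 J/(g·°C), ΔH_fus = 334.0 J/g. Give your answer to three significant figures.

q = 84.7 kJ

q1 (heat ice -32.0→0.0 °C): 192.2 × 2.04 × 32.0 = 12547 J
q2 (melt at 0 °C): 192.2 × 334.0 = 64195 J
q3 (heat water 0.0→9.9 °C): 192.2 × 4.17 × 9.9 = 7935 J
Total: 12547 + 64195 + 7935 = 84677 J = 84.7 kJ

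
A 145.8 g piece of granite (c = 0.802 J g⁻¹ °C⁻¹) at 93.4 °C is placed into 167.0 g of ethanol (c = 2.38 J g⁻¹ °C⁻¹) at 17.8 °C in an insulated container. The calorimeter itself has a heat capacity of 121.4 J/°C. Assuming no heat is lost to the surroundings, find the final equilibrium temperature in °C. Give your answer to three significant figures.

Heat lost by granite = heat gained by ethanol + calorimeter.
(145.8)(0.802)(93.4 − T) = [(167.0)(2.38) + 121.4](T − 17.8)
116.9316 (93.4 − T) = 518.86 (T − 17.8)
10921 − 116.9316 T = 518.86 T − 9235.7
20156.7 = 635.7916 T
T = 31.70 °C

T_f = 31.7 °C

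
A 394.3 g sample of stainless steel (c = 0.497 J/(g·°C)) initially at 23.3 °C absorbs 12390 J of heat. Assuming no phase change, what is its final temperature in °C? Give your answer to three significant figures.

T_f = 86.5 °C

ΔT = q / (m c) = 12390 / (394.3 × 0.497) = 63.22 °C
T_f = 23.3 + 63.22 = 86.52 °C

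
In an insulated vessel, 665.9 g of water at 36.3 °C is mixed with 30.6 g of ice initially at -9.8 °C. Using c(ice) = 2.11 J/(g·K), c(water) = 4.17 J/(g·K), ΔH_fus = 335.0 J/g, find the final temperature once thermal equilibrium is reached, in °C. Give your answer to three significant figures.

Heat to bring ice to 0 °C and melt it: q₁ = 30.6×2.11×9.8 + 30.6×335.0 = 10884 J
Heat the water can supply cooling to 0 °C: 665.9×4.17×36.3 = 100798 J > q₁, so all ice melts.
Energy balance: 665.9×4.17×(36.3 − T) = 10884 + 30.6×4.17×(T − 0)
2776.803(36.3 − T) = 10884 + 127.602 T
100798 − 10884 = 2904.405 T
T = 89914 / 2904.405 = 30.96 °C

T_f = 31.0 °C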